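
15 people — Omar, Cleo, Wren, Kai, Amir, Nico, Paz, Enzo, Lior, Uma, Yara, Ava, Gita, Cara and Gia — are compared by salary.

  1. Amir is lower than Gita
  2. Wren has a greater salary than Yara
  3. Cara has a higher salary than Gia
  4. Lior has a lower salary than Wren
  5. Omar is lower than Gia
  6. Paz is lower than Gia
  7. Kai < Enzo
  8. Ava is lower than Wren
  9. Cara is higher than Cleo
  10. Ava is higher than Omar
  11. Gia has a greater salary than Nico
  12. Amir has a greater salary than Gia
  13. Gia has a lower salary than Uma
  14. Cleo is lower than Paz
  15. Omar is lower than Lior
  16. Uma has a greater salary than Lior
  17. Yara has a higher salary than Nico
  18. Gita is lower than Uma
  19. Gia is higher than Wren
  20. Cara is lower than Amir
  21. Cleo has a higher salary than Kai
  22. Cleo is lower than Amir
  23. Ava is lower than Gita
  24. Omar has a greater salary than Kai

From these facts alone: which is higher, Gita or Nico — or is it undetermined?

Gita

Link the given pairs in sequence: Nico < Yara; Yara < Wren; Wren < Gia; Gia < Cara; Cara < Amir; Amir < Gita.
Together: Nico < Yara < Wren < Gia < Cara < Amir < Gita.
So Gita is higher.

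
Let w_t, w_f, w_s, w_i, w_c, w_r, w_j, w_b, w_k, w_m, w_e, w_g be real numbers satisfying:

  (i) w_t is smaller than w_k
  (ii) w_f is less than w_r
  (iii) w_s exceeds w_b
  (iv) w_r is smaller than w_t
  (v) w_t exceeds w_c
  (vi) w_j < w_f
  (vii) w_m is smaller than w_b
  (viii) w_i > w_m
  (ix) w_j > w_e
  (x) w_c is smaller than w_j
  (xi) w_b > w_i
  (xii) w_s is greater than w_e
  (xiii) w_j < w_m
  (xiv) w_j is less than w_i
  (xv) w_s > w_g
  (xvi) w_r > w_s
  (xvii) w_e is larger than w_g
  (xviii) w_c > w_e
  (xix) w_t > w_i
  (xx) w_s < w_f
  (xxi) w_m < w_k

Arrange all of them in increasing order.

w_g < w_e < w_c < w_j < w_m < w_i < w_b < w_s < w_f < w_r < w_t < w_k

Nothing is placed below w_g, so it is least; from there w_g < w_e; w_e < w_c; w_c < w_j; w_j < w_m; w_m < w_i; w_i < w_b; w_b < w_s; w_s < w_f; w_f < w_r; w_r < w_t; w_t < w_k, each given directly.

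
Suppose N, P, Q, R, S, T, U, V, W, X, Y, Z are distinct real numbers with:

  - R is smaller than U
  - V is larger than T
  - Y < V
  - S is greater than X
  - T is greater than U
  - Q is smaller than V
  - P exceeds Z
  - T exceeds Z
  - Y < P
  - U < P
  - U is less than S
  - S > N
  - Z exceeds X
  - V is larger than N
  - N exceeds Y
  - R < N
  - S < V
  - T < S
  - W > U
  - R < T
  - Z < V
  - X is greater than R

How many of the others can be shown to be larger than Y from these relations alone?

The elements the relations force above Y are N, S, V, P — no chain reaches any other.
That is 4.

4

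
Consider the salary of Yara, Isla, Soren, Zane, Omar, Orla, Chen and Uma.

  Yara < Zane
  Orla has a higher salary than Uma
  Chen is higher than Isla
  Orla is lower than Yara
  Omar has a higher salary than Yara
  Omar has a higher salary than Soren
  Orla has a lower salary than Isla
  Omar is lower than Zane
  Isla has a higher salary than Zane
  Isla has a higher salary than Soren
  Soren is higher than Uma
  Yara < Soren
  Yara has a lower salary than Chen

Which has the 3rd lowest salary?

Yara

Piecing the relations together gives one ordering: Uma < Orla < Yara < Soren < Omar < Zane < Isla < Chen.
Counting 3 from the smallest end gives Yara.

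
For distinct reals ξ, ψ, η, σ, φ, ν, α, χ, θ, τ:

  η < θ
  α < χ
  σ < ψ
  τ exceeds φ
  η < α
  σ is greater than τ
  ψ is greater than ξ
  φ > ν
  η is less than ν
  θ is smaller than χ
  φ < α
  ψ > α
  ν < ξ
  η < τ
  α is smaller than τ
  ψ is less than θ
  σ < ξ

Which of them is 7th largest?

α

Piecing the relations together gives one ordering: η < ν < φ < α < τ < σ < ξ < ψ < θ < χ.
Counting 7 from the largest end gives α.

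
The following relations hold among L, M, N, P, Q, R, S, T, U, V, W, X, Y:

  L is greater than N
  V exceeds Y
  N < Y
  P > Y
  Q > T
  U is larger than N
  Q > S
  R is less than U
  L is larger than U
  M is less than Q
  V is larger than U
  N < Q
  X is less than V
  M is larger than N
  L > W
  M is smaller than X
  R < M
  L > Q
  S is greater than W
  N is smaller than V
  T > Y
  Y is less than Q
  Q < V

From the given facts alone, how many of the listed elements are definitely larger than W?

4

The elements the relations force above W are S, Q, V, L — no chain reaches any other.
That is 4.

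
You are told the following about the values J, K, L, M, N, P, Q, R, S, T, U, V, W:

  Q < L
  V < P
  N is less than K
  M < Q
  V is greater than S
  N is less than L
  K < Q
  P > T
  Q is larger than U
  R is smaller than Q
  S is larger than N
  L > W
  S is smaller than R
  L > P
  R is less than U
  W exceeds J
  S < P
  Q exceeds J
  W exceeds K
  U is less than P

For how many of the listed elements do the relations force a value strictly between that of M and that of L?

1

Chaining upward from M reaches: Q.
Chaining downward from L reaches: N, J, S, T, R, U, K, V, Q, P, W.
Strictly between M and L are those in both lists: Q — 1 element.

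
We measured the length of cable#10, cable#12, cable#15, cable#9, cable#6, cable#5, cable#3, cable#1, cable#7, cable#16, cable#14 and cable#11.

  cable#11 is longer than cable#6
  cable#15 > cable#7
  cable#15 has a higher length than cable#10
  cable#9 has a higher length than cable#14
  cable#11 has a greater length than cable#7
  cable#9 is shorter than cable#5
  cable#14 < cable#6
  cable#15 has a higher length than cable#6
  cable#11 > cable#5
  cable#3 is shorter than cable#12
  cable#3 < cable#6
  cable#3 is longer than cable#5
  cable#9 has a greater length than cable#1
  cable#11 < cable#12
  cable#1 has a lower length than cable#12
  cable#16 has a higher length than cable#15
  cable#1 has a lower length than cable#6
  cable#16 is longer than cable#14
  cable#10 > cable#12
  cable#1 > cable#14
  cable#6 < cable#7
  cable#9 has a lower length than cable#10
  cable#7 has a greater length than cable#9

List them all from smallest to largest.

cable#14 < cable#1 < cable#9 < cable#5 < cable#3 < cable#6 < cable#7 < cable#11 < cable#12 < cable#10 < cable#15 < cable#16

The consecutive links are each given: cable#14 < cable#1; cable#1 < cable#9; cable#9 < cable#5; cable#5 < cable#3; cable#3 < cable#6; cable#6 < cable#7; cable#7 < cable#11; cable#11 < cable#12; cable#12 < cable#10; cable#10 < cable#15; cable#15 < cable#16.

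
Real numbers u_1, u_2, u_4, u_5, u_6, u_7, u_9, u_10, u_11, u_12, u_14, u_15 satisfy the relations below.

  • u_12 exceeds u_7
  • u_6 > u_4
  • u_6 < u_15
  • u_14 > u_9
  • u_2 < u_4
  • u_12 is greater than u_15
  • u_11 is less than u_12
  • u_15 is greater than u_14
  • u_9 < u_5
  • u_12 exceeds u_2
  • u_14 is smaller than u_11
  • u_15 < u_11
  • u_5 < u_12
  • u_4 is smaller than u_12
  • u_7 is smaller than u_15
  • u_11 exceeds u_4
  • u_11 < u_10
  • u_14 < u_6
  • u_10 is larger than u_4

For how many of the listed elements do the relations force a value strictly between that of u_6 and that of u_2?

Chaining upward from u_2 reaches: u_4, u_15, u_11, u_10, u_12.
Chaining downward from u_6 reaches: u_4, u_9, u_14.
Strictly between u_2 and u_6 are those in both lists: u_4 — 1 element.

1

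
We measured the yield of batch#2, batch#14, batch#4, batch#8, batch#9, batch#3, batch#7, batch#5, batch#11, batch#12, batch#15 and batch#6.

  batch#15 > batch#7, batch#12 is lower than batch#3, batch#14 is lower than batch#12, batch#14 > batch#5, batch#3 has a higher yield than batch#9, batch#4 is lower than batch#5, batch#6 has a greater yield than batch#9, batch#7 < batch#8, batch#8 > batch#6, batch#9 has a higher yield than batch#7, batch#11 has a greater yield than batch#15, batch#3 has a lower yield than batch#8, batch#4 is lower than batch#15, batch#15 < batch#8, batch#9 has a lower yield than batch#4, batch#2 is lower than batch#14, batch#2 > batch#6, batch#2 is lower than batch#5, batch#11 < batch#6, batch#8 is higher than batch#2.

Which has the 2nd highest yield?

The consecutive relations fix a unique order: batch#7 < batch#9 < batch#4 < batch#15 < batch#11 < batch#6 < batch#2 < batch#5 < batch#14 < batch#12 < batch#3 < batch#8.
Counting 2 from the largest end gives batch#3.

batch#3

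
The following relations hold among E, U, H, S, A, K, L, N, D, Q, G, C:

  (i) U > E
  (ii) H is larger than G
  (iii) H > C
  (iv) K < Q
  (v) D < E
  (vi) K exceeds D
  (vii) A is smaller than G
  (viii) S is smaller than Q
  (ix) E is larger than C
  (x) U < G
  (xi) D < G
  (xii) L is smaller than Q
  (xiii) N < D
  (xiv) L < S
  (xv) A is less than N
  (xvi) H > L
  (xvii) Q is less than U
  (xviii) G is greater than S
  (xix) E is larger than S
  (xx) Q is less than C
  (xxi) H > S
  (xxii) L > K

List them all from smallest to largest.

Nothing is placed below A, so it is least; from there A < N; N < D; D < K; K < L; L < S; S < Q; Q < C; C < E; E < U; U < G; G < H, each given directly.

A < N < D < K < L < S < Q < C < E < U < G < H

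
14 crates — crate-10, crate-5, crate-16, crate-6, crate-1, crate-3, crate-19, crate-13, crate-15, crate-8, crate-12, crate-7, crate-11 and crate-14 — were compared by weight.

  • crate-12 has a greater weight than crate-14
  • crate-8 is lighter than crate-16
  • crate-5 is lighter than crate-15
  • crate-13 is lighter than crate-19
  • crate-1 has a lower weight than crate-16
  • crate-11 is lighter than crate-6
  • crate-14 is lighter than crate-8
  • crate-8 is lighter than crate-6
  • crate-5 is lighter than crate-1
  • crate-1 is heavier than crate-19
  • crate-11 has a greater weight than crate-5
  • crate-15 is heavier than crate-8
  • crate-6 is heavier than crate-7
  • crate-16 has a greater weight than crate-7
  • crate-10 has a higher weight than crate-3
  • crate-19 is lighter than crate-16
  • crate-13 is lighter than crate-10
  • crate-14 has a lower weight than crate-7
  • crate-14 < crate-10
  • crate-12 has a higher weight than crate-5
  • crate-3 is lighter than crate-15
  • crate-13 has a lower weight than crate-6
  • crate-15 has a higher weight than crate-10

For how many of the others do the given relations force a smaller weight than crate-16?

7

Directly below crate-16: crate-8, crate-19, crate-7, crate-1.
One step further: crate-14, crate-5, crate-13 (7 so far).
No other element is forced below crate-16 by the given relations, so the count is 7.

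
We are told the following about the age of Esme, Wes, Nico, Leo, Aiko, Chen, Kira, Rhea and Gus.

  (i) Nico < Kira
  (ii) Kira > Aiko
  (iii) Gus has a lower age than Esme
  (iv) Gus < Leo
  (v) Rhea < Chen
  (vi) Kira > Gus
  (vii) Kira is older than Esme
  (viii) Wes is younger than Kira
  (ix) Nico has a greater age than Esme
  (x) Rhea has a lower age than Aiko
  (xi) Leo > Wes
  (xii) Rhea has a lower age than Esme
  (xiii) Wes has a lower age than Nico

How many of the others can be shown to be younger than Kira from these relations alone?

6

From Kira the given relations immediately reach Wes, Gus, Aiko, Esme, Nico.
From those, Rhea — 6 in total.
No other element is forced below Kira by the given relations, so the count is 6.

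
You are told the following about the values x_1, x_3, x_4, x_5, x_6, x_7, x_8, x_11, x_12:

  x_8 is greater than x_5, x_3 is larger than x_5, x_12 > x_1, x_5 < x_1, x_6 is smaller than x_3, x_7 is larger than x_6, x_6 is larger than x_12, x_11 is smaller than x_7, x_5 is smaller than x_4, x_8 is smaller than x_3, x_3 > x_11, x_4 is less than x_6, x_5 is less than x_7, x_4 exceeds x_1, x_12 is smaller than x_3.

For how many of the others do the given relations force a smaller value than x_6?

From x_6 the given relations immediately reach x_12, x_4.
From those, x_5, x_1 — 4 in total.
Nothing else is reachable below x_6; 4 in all.

4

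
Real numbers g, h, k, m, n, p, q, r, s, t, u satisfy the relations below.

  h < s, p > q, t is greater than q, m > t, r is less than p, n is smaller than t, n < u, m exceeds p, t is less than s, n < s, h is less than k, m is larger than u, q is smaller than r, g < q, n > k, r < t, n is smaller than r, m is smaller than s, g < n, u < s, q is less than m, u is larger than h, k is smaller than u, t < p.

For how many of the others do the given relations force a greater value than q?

From q the given relations immediately reach r, t, p, m.
From those, s — 5 in total.
No other element is forced above q by the given relations, so the count is 5.

5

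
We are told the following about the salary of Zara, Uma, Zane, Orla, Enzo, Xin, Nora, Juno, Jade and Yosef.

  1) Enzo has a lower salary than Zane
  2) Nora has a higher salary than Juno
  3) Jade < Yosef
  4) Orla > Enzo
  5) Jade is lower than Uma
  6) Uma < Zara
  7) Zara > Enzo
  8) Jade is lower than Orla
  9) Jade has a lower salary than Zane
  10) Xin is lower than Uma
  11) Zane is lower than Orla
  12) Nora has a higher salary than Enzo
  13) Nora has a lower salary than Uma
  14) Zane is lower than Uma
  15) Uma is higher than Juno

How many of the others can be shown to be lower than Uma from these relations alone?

Directly below Uma: Jade, Xin, Juno, Zane, Nora.
One step further: Enzo (6 so far).
Nothing else is reachable below Uma; 6 in all.

6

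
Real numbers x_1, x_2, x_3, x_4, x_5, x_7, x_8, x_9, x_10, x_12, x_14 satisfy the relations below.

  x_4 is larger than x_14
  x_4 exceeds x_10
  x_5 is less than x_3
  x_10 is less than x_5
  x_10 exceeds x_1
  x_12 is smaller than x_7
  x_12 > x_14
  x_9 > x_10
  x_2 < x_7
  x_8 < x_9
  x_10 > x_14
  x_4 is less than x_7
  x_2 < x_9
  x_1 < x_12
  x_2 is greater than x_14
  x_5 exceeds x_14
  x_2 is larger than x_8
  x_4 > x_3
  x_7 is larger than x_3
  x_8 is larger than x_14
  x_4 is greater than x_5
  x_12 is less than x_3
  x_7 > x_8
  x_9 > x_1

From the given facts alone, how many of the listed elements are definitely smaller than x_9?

From x_9 the given relations immediately reach x_8, x_1, x_10, x_2.
From those, x_14 — 5 in total.
Nothing else is reachable below x_9; 5 in all.

5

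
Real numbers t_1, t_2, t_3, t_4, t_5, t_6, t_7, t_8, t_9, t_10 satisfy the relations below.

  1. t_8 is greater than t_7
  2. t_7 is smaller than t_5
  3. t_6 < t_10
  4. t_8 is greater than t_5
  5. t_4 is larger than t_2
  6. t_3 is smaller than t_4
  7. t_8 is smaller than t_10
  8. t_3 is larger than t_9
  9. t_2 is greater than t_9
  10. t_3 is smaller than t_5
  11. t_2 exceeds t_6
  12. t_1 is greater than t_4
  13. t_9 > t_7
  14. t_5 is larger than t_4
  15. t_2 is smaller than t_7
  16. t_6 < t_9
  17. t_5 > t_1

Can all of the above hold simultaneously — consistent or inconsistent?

inconsistent

Chaining the given relations yields t_2 < t_7 < t_9, so t_2 < t_9. But one relation states t_9 < t_2. These cannot both hold.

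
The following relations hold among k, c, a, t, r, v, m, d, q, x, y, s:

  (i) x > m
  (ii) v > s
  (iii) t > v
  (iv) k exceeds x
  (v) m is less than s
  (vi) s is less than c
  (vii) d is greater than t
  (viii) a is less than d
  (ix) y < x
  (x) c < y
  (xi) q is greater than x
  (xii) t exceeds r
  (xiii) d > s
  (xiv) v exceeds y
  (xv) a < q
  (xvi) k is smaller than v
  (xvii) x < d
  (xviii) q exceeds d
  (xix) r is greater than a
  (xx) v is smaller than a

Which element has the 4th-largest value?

Chaining the given pairs: m < s < c < y < x < k < v < a < r < t < d < q.
The 4th largest is r.

r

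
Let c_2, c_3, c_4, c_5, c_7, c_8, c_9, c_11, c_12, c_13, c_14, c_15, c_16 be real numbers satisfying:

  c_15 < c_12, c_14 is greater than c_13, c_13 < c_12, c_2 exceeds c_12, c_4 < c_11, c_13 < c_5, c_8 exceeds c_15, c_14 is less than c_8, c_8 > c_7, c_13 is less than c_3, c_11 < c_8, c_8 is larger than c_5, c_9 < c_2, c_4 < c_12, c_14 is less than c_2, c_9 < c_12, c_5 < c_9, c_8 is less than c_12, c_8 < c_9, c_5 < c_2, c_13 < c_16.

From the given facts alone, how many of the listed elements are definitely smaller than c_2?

Directly below c_2: c_14, c_5, c_9, c_12.
One step further: c_4, c_13, c_15, c_8 (8 so far).
One step further: c_11, c_7 (10 so far).
Nothing else is reachable below c_2; 10 in all.

10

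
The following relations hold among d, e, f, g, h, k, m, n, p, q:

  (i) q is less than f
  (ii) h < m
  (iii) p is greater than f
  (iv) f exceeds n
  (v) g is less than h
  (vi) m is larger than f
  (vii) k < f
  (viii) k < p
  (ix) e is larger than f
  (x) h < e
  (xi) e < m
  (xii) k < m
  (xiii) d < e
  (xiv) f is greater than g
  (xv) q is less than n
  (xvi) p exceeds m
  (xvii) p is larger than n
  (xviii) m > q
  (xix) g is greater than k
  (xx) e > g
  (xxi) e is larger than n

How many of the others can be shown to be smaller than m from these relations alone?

From m the given relations immediately reach q, k, f, h, e.
From those, d, g, n — 8 in total.
No other element is forced below m by the given relations, so the count is 8.

8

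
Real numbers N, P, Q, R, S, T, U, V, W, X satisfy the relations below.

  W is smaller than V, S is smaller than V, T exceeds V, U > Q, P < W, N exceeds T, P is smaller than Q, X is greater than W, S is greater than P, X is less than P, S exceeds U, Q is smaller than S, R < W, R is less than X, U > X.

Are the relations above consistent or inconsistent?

inconsistent

We have P < W stated directly, yet also W < X < P by chaining the others — so W < P. Contradiction.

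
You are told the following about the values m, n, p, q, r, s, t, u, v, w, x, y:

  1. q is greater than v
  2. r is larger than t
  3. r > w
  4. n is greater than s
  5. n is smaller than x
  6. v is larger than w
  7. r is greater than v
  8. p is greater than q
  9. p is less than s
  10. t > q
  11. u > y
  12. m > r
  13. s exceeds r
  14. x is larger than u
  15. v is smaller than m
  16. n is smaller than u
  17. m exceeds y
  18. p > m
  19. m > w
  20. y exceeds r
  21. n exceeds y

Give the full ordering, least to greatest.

w < v < q < t < r < y < m < p < s < n < u < x

Nothing is placed below w, so it is least; from there w < v; v < q; q < t; t < r; r < y; y < m; m < p; p < s; s < n; n < u; u < x, each given directly.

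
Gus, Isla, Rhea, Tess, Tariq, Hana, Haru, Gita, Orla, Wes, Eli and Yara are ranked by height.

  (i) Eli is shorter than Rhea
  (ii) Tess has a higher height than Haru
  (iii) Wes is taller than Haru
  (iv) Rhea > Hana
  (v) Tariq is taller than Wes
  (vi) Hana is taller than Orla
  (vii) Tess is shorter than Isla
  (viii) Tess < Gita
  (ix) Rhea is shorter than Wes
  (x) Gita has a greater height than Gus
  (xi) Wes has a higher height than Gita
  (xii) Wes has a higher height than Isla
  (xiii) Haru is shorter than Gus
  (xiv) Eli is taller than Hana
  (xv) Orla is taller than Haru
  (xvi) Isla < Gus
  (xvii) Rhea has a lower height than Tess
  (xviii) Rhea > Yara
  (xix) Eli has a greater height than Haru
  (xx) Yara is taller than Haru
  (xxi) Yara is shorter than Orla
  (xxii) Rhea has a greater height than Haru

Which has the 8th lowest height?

Isla

Chaining the given pairs: Haru < Yara < Orla < Hana < Eli < Rhea < Tess < Isla < Gus < Gita < Wes < Tariq.
The 8th smallest is Isla.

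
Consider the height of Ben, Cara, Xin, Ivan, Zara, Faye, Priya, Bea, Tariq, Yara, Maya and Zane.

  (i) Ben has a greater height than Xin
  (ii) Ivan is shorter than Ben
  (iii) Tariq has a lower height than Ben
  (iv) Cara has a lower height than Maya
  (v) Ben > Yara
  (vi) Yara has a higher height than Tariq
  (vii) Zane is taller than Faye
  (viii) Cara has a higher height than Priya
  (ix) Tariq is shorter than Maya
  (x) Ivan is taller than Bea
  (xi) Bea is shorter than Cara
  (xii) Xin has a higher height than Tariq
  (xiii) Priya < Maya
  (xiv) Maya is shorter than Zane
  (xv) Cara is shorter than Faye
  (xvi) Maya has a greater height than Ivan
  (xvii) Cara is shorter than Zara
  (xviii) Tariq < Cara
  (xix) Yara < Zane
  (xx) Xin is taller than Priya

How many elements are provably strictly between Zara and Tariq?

Chaining upward from Tariq reaches: Yara, Cara, Maya, Faye, Xin, Zane, Ben.
Chaining downward from Zara reaches: Bea, Priya, Cara.
Strictly between Tariq and Zara are those in both lists: Cara — 1 element.

1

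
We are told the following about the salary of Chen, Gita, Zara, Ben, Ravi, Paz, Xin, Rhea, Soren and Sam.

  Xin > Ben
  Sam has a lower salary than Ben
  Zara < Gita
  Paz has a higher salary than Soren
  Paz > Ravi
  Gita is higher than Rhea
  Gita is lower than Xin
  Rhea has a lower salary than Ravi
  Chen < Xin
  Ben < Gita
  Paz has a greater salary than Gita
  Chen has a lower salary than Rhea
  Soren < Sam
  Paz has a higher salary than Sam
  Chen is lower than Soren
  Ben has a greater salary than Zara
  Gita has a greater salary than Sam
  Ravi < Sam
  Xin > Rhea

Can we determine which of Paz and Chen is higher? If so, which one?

Paz

Chen < Soren and Soren < Sam give Chen < Sam.
With Sam < Ben: Chen < Soren < Sam < Ben.
Then Ben < Gita extends the chain to Gita.
Then Gita < Paz extends the chain to Paz.
So Paz is higher.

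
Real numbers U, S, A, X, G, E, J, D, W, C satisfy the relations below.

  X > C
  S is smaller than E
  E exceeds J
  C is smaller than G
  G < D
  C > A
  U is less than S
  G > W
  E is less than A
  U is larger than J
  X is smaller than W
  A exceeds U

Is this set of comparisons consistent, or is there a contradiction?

consistent

Every relation is compatible with J < U < S < E < A < C < X < W < G < D; the set is consistent.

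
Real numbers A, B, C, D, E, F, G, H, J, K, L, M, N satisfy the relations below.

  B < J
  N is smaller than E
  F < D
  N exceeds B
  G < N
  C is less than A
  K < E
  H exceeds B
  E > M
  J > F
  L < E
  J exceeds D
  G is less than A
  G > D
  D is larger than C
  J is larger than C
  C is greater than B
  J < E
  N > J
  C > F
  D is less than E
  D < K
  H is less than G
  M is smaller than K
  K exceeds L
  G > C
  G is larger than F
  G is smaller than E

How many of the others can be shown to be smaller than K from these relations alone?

6

Directly below K: M, L, D.
One step further: F, C (5 so far).
One step further: B (6 so far).
Nothing else is reachable below K; 6 in all.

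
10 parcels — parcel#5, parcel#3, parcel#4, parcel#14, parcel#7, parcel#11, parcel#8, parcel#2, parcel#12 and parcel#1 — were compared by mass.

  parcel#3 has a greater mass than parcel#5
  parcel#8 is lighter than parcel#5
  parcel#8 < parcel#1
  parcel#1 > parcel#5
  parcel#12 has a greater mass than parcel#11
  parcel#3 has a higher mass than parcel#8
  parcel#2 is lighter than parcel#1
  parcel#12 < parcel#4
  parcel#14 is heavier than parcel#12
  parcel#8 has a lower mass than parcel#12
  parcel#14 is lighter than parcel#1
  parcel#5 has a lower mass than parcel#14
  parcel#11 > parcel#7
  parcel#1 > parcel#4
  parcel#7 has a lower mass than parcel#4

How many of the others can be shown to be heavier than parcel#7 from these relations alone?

5

Directly above parcel#7: parcel#11, parcel#4.
One step further: parcel#12, parcel#1 (4 so far).
One step further: parcel#14 (5 so far).
Nothing else is reachable above parcel#7; 5 in all.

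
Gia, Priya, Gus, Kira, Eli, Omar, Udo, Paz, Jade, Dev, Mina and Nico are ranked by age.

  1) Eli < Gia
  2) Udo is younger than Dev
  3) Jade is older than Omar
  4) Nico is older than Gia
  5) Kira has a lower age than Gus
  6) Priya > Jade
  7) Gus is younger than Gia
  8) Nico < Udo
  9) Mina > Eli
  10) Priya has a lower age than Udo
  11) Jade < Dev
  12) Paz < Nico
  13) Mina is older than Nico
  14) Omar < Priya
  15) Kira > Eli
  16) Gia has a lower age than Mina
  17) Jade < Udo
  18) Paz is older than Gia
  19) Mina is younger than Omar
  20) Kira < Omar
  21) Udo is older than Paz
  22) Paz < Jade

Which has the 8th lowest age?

The consecutive relations fix a unique order: Eli < Kira < Gus < Gia < Paz < Nico < Mina < Omar < Jade < Priya < Udo < Dev.
Counting 8 from the smallest end gives Omar.

Omar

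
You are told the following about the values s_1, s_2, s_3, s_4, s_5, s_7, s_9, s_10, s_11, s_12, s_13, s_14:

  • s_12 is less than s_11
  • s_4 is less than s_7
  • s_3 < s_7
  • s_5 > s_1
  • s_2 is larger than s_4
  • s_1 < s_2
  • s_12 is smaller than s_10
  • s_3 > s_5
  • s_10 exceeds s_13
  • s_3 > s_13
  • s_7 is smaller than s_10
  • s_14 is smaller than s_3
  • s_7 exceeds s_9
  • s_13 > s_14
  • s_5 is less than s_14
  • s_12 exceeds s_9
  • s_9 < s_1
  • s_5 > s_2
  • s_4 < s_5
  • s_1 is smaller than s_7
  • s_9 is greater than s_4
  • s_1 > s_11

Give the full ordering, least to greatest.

Each adjacent pair is fixed by a given relation: s_4 < s_9; s_9 < s_12; s_12 < s_11; s_11 < s_1; s_1 < s_2; s_2 < s_5; s_5 < s_14; s_14 < s_13; s_13 < s_3; s_3 < s_7; s_7 < s_10. Chaining them end to end gives the full order.

s_4 < s_9 < s_12 < s_11 < s_1 < s_2 < s_5 < s_14 < s_13 < s_3 < s_7 < s_10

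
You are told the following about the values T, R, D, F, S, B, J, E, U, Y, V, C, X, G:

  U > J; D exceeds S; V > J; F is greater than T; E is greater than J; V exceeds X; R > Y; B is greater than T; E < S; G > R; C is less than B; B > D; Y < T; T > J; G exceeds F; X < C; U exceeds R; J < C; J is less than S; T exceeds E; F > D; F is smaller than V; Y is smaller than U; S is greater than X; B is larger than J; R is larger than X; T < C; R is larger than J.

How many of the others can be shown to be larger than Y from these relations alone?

8

From Y the given relations immediately reach T, R, U.
From those, C, F, G, B — 7 in total.
From those, V — 8 in total.
No other element is forced above Y by the given relations, so the count is 8.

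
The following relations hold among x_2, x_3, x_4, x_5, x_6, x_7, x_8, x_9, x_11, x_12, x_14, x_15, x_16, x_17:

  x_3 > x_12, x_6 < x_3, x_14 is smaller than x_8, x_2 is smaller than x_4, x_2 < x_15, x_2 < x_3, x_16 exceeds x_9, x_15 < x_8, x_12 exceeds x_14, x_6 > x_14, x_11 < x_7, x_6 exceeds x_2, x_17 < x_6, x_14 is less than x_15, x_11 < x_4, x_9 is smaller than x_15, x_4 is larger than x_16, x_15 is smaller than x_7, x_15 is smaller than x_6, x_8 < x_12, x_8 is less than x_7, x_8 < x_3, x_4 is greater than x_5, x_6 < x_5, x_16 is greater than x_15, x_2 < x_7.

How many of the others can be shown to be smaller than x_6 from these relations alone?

5

The elements the relations force below x_6 are x_14, x_9, x_2, x_15, x_17 — no chain reaches any other.
That is 5.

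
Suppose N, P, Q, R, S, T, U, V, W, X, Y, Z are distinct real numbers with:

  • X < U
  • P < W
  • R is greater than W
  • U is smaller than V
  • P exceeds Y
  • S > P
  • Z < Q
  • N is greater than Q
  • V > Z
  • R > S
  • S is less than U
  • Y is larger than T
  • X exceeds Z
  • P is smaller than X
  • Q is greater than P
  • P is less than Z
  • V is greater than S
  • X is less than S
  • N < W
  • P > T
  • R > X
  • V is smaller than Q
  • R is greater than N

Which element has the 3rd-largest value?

N

The consecutive relations fix a unique order: T < Y < P < Z < X < S < U < V < Q < N < W < R.
The 3rd largest is N.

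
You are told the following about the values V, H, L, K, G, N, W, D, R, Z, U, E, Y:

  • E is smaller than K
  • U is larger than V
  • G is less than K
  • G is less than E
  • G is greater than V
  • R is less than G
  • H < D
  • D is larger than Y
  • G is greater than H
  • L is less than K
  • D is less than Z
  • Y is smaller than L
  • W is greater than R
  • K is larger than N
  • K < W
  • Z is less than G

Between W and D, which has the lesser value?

D

The relevant relations are D < Z; Z < G; G < E; E < K; K < W.
Together: D < Z < G < E < K < W.
So D < W; D is the smaller of the two.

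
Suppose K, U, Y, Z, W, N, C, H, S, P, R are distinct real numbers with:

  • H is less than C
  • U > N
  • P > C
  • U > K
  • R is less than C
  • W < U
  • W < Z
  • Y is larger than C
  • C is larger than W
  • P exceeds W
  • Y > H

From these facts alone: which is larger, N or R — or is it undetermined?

undetermined

Following every chain through R: above R we get C, P, Y.
N is not reached, and no chain runs the other way from N to R.
So the given relations leave the order of R and N undetermined.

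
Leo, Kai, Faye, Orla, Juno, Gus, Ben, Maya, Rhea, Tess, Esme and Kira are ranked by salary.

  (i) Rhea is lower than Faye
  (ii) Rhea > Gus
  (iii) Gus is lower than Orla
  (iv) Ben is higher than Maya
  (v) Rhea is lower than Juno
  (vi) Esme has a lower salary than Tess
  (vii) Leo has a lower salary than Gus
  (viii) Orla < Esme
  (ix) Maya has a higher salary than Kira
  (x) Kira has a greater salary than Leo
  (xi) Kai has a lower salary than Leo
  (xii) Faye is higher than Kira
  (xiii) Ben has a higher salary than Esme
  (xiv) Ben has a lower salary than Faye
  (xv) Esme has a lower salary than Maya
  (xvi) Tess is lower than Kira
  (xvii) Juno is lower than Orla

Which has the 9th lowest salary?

Kira

The consecutive relations fix a unique order: Kai < Leo < Gus < Rhea < Juno < Orla < Esme < Tess < Kira < Maya < Ben < Faye.
The 9th smallest is Kira.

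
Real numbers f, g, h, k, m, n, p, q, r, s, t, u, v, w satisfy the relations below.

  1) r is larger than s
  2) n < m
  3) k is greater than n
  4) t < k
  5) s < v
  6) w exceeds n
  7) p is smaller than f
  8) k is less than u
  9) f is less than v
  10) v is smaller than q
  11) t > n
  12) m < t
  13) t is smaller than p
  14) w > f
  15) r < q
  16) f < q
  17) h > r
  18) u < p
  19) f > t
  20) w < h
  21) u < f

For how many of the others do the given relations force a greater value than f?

From f the given relations immediately reach w, v, q.
From those, h — 4 in total.
Nothing else is reachable above f; 4 in all.

4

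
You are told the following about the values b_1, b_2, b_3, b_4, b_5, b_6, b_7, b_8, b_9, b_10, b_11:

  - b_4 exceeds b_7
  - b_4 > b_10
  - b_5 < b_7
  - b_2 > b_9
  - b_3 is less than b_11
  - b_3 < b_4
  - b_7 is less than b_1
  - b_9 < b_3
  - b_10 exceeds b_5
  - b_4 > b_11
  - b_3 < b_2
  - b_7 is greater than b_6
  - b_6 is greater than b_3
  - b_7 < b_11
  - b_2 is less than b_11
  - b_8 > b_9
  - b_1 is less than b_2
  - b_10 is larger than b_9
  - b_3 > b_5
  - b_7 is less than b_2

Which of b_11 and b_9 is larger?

b_9 < b_3 < b_6 < b_7 < b_1 < b_2 < b_11, by transitivity through b_3, b_6, b_7, b_1, b_2.
So b_9 < b_11; b_11 is the larger of the two.

b_11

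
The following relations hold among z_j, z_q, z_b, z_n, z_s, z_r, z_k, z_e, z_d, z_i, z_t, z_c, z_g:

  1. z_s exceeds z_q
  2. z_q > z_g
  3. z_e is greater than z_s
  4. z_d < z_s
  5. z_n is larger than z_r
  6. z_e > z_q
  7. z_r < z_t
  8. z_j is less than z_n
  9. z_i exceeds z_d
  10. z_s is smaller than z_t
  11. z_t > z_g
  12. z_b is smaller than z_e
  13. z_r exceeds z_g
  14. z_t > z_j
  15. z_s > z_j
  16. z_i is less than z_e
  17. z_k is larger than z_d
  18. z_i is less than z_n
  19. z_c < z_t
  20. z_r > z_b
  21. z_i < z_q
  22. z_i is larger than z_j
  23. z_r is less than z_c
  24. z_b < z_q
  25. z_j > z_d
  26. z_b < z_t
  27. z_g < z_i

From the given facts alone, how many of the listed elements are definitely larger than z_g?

The elements the relations force above z_g are z_r, z_i, z_q, z_c, z_s, z_n, z_t, z_e — no chain reaches any other.
That is 8.

8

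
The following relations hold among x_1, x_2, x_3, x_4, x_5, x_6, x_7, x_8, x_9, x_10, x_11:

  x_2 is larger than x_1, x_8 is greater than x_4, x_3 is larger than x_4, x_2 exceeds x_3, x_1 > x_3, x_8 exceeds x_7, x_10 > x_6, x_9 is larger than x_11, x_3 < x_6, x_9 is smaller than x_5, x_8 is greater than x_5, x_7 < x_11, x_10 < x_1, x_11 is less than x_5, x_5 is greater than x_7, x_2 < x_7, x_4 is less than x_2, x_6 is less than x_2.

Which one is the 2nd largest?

x_5

Piecing the relations together gives one ordering: x_4 < x_3 < x_6 < x_10 < x_1 < x_2 < x_7 < x_11 < x_9 < x_5 < x_8.
The 2nd largest is x_5.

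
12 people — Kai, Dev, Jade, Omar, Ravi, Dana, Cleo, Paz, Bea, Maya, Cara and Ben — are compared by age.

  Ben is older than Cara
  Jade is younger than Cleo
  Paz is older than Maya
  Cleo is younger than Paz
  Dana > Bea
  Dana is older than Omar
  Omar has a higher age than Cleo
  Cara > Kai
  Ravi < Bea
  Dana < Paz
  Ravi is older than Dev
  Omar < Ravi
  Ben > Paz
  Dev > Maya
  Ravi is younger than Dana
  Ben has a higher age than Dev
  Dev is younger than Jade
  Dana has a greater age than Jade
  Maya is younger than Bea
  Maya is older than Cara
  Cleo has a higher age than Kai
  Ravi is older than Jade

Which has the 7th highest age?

Cleo

Chaining the given pairs: Kai < Cara < Maya < Dev < Jade < Cleo < Omar < Ravi < Bea < Dana < Paz < Ben.
Counting 7 from the largest end gives Cleo.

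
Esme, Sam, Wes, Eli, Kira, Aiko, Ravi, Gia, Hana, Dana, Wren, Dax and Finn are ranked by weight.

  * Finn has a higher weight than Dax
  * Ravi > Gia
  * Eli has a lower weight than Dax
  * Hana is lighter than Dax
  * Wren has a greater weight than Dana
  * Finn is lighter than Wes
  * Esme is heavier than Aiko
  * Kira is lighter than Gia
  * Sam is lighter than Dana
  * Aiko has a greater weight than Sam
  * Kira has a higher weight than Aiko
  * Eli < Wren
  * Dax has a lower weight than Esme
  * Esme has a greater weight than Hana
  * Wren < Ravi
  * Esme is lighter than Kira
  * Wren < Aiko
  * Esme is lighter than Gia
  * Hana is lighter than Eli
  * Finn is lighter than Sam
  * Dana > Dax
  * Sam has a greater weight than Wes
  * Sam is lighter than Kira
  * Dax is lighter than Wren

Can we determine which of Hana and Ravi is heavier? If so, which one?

Ravi

Hana < Eli and Eli < Dax give Hana < Dax.
Then Dax < Finn extends the chain to Finn.
Then Finn < Wes extends the chain to Wes.
With Wes < Sam: Hana < Eli < Dax < Finn < Wes < Sam.
Then Sam < Dana extends the chain to Dana.
With Dana < Wren: Hana < Eli < Dax < Finn < Wes < Sam < Dana < Wren.
Then Wren < Aiko extends the chain to Aiko.
Then Aiko < Esme extends the chain to Esme.
With Esme < Kira: Hana < Eli < Dax < Finn < Wes < Sam < Dana < Wren < Aiko < Esme < Kira.
With Kira < Gia: Hana < Eli < Dax < Finn < Wes < Sam < Dana < Wren < Aiko < Esme < Kira < Gia.
Then Gia < Ravi extends the chain to Ravi.
So Ravi is heavier.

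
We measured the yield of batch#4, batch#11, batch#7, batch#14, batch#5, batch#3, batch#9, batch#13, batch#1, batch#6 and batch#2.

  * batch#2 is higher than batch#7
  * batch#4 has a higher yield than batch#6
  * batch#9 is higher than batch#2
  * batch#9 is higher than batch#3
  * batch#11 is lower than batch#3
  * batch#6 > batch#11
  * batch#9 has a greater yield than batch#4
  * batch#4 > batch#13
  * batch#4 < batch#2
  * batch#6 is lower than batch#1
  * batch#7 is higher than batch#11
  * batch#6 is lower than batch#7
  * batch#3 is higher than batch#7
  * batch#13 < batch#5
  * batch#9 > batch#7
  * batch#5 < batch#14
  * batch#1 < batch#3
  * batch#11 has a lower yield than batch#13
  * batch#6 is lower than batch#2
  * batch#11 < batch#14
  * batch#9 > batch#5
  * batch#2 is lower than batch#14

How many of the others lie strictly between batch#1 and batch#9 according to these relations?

Chaining upward from batch#1 reaches: batch#3.
Chaining downward from batch#9 reaches: batch#11, batch#13, batch#6, batch#7, batch#5, batch#4, batch#3, batch#2.
Strictly between batch#1 and batch#9 are those in both lists: batch#3 — 1 element.

1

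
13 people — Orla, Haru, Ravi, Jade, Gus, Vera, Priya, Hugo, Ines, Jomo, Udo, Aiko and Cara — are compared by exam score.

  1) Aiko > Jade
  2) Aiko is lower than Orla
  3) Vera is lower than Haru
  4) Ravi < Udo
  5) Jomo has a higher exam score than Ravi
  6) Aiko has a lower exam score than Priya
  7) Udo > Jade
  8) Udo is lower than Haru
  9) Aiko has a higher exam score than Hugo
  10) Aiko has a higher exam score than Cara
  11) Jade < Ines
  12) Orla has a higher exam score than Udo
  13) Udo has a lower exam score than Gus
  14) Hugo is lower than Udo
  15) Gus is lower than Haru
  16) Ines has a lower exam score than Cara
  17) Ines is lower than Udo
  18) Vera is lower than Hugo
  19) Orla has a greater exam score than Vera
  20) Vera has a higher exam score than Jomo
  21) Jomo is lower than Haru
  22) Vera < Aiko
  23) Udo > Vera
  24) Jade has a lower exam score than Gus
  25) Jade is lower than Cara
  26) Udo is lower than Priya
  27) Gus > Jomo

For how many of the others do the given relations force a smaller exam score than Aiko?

The elements the relations force below Aiko are Ravi, Jomo, Vera, Hugo, Jade, Ines, Cara — no chain reaches any other.
That is 7.

7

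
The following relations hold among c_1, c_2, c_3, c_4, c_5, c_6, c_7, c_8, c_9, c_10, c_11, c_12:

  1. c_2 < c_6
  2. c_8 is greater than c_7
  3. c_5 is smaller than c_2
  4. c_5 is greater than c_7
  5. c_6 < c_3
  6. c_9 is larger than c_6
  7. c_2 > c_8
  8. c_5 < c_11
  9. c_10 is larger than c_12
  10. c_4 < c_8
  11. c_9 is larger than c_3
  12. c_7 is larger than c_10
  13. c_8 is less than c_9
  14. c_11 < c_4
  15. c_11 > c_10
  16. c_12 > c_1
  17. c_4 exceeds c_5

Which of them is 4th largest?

The consecutive relations fix a unique order: c_1 < c_12 < c_10 < c_7 < c_5 < c_11 < c_4 < c_8 < c_2 < c_6 < c_3 < c_9.
The 4th largest is c_2.

c_2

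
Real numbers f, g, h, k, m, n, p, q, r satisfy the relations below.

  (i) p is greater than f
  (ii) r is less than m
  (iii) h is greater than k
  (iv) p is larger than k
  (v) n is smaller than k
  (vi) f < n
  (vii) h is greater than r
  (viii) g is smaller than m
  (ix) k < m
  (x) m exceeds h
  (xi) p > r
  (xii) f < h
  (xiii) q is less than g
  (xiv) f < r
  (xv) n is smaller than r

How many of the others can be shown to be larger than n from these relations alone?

5

Directly above n: r, k.
One step further: p, h, m (5 so far).
Nothing else is reachable above n; 5 in all.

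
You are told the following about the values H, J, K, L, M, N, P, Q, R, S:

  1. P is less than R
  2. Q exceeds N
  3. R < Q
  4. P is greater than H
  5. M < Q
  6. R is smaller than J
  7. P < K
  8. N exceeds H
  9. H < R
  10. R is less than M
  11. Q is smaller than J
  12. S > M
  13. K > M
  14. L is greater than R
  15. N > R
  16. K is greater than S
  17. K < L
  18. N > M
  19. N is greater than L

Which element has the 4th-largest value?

L

The consecutive relations fix a unique order: H < P < R < M < S < K < L < N < Q < J.
The 4th largest is L.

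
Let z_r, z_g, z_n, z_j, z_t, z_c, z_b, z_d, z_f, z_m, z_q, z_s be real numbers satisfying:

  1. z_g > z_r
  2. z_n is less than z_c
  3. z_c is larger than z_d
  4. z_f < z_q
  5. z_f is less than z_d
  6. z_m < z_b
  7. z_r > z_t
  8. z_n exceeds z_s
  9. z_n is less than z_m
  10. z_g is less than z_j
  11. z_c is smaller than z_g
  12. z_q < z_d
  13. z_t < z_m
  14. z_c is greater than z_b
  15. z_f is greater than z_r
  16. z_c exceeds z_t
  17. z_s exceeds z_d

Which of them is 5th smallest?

Piecing the relations together gives one ordering: z_t < z_r < z_f < z_q < z_d < z_s < z_n < z_m < z_b < z_c < z_g < z_j.
Counting 5 from the smallest end gives z_d.

z_d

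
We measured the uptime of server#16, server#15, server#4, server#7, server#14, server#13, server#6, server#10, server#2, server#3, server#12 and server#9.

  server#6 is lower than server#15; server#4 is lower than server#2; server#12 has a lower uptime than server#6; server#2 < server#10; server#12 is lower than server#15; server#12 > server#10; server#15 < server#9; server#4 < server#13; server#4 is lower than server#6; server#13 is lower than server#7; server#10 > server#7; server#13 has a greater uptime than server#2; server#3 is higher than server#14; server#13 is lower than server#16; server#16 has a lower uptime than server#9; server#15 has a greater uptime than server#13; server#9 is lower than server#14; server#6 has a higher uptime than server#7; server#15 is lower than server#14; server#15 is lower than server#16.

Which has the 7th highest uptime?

Piecing the relations together gives one ordering: server#4 < server#2 < server#13 < server#7 < server#10 < server#12 < server#6 < server#15 < server#16 < server#9 < server#14 < server#3.
Counting 7 from the largest end gives server#12.

server#12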